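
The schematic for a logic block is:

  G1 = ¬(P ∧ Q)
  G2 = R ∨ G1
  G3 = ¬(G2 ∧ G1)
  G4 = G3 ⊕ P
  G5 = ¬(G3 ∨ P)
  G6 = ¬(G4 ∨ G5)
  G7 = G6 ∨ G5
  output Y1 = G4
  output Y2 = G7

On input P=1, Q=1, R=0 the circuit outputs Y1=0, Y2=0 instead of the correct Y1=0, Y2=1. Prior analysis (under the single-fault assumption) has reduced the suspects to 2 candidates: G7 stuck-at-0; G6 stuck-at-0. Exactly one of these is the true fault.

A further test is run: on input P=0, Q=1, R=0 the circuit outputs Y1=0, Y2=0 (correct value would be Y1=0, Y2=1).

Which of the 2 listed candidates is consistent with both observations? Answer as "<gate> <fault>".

G7 stuck-at-0

Evaluate each candidate on input P=0, Q=1, R=0:
  G7 stuck-at-0: G1=1, G2=1, G3=0, G4=0, G5=1, G6=0, G7=0 [stuck-at-0] → Y1=0, Y2=0 — matches
  G6 stuck-at-0: G1=1, G2=1, G3=0, G4=0, G5=1, G6=0 [stuck-at-0], G7=1 → Y1=0, Y2=1 — eliminated
Only G7 stuck-at-0 reproduces the observed Y1=0, Y2=0.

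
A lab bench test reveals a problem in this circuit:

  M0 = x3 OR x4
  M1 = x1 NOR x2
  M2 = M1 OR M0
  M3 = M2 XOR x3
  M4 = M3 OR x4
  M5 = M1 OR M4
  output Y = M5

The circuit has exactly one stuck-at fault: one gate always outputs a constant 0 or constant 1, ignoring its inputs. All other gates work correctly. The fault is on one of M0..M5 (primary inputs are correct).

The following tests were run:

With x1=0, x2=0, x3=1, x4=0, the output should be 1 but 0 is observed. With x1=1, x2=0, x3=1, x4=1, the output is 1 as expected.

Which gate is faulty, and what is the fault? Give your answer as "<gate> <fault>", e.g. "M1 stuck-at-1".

M1 stuck-at-0

Fault-free values for test 1 (x1=0, x2=0, x3=1, x4=0): M0=1, M1=1, M2=1, M3=0, M4=0, M5=1, giving Y=1. Observed 0.
Test 1: faults giving observed 0 are {M1 stuck-at-0, M5 stuck-at-0}.
Test 2 (x1=1, x2=0, x3=1, x4=1): fault-free M0=1, M1=0, M2=1, M3=0, M4=1, M5=1 → 1; observed 1. Eliminates M5 stuck-at-0.
Only M1 stuck-at-0 is consistent with every test.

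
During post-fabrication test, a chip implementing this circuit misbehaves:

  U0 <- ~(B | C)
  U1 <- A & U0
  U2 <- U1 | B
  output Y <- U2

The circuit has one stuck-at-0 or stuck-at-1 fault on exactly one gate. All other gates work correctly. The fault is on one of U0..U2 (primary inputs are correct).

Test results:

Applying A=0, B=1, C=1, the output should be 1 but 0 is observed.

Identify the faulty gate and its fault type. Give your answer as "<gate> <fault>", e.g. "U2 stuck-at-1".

U2 stuck-at-0

Fault-free values for test 1 (A=0, B=1, C=1): U0=0, U1=0, U2=1, giving Y=1. Observed 0.
Test 1: faults giving observed 0 are {U2 stuck-at-0}.
Only U2 stuck-at-0 is consistent with every test.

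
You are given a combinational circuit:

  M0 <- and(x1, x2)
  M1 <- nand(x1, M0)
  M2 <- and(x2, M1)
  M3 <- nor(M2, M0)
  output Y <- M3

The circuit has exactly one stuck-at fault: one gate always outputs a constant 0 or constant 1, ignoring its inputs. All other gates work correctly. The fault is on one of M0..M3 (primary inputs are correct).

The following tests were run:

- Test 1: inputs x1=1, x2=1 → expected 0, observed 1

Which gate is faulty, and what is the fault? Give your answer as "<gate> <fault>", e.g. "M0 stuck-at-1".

Fault-free values for test 1 (x1=1, x2=1): M0=1, M1=0, M2=0, M3=0, giving Y=0. Observed 1.
Test 1: faults giving observed 1 are {M3 stuck-at-1}.
Only M3 stuck-at-1 is consistent with every test.

M3 stuck-at-1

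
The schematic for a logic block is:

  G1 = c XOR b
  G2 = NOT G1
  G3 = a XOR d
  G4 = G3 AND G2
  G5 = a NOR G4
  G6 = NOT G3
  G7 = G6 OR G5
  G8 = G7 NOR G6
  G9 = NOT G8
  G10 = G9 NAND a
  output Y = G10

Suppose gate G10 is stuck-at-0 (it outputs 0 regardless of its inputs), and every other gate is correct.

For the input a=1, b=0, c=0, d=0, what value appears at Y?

0

Propagate with G10 forced: G1=0, G2=1, G3=1, G4=1, G5=0, G6=0, G7=0, G8=1, G9=0, G10=0 [stuck-at-0].
So Y = 0. (Without the fault it would be 1.)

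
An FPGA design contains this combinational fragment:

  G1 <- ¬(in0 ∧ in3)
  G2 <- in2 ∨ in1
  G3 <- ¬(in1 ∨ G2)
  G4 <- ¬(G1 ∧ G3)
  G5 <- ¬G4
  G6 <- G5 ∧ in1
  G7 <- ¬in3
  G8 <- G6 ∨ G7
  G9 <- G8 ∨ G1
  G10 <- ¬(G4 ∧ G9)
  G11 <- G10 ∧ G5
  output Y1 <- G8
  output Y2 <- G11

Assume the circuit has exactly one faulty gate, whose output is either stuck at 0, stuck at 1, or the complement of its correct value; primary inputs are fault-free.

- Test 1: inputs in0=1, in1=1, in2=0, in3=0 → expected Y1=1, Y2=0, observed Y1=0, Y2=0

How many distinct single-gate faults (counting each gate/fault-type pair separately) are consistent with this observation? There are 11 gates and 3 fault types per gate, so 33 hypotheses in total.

Fault-free: G1=1, G2=1, G3=0, G4=1, G5=0, G6=0, G7=1, G8=1, G9=1, G10=0, G11=0 → Y1=1, Y2=0. Observed Y1=0, Y2=0.
  G1: none of the 3 fault types match ✗
  G2: none of the 3 fault types match ✗
  G3: none of the 3 fault types match ✗
  G4: none of the 3 fault types match ✗
  G5: none of the 3 fault types match ✗
  G6: none of the 3 fault types match ✗
  G7: stuck-at-0, inverted output ✓; others ✗
  G8: stuck-at-0, inverted output ✓; others ✗
  G9: none of the 3 fault types match ✗
  G10: none of the 3 fault types match ✗
  G11: none of the 3 fault types match ✗
Consistent faults: {G7 stuck-at-0, G7 inverted output, G8 stuck-at-0, G8 inverted output} — 4 in all.

4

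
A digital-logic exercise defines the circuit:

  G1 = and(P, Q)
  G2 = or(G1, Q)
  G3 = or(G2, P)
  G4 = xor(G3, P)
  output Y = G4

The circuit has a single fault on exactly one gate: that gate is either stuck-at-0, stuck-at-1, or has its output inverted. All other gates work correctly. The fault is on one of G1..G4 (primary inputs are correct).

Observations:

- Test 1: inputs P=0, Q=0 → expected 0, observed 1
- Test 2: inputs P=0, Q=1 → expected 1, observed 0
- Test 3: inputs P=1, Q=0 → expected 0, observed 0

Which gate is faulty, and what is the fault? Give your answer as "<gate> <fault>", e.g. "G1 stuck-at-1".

Fault-free values for test 1 (P=0, Q=0): G1=0, G2=0, G3=0, G4=0, giving Y=0. Observed 1.
Test 1: faults giving observed 1 are {G1 stuck-at-1, G1 inverted output, G2 stuck-at-1, G2 inverted output, G3 stuck-at-1, G3 inverted output, G4 stuck-at-1, G4 inverted output}.
Test 2 (P=0, Q=1): fault-free G1=0, G2=1, G3=1, G4=1 → 1; observed 0. Eliminates G1 stuck-at-1, G1 inverted output, G2 stuck-at-1, G3 stuck-at-1, G4 stuck-at-1.
Test 3 (P=1, Q=0): fault-free G1=0, G2=0, G3=1, G4=0 → 0; observed 0. Eliminates G3 inverted output, G4 inverted output.
Only G2 inverted output is consistent with every test.

G2 inverted output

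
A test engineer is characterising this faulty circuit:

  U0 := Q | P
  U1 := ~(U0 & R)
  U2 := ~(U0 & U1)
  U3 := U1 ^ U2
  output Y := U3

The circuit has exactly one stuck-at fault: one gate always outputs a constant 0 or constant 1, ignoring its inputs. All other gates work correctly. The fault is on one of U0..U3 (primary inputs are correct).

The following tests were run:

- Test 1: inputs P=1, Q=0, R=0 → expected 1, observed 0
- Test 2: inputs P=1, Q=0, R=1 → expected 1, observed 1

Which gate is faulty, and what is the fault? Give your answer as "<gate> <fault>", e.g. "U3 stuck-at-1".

Fault-free values for test 1 (P=1, Q=0, R=0): U0=1, U1=1, U2=0, U3=1, giving Y=1. Observed 0.
Test 1: faults giving observed 0 are {U0 stuck-at-0, U2 stuck-at-1, U3 stuck-at-0}.
Test 2 (P=1, Q=0, R=1): fault-free U0=1, U1=0, U2=1, U3=1 → 1; observed 1. Eliminates U0 stuck-at-0, U3 stuck-at-0.
Only U2 stuck-at-1 is consistent with every test.

U2 stuck-at-1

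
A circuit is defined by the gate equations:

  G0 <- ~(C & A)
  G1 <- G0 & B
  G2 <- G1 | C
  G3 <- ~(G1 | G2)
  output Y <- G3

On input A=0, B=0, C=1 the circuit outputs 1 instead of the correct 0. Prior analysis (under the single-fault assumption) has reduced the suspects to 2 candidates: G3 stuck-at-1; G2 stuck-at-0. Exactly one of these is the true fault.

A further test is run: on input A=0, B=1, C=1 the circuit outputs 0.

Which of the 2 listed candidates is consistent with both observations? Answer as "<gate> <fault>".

Evaluate each candidate on input A=0, B=1, C=1:
  G3 stuck-at-1: G0=1, G1=1, G2=1, G3=1 [stuck-at-1] → 1 — eliminated
  G2 stuck-at-0: G0=1, G1=1, G2=0 [stuck-at-0], G3=0 → 0 — matches
Only G2 stuck-at-0 reproduces the observed 0.

G2 stuck-at-0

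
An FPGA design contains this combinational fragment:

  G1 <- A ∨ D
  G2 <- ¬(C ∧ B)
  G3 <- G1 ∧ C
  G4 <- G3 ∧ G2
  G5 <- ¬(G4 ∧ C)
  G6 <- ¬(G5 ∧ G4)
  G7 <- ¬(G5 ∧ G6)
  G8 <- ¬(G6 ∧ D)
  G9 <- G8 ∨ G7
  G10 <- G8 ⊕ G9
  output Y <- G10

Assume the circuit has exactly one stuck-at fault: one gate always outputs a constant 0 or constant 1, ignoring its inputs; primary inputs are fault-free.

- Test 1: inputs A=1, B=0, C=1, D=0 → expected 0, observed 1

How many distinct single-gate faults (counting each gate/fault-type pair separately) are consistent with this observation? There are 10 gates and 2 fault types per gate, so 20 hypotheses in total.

3

Fault-free: G1=1, G2=1, G3=1, G4=1, G5=0, G6=1, G7=1, G8=1, G9=1, G10=0 → 0. Observed 1.
  G1: none of the 2 fault types match ✗
  G2: none of the 2 fault types match ✗
  G3: none of the 2 fault types match ✗
  G4: none of the 2 fault types match ✗
  G5: none of the 2 fault types match ✗
  G6: none of the 2 fault types match ✗
  G7: none of the 2 fault types match ✗
  G8: stuck-at-0 ✓; others ✗
  G9: stuck-at-0 ✓; others ✗
  G10: stuck-at-1 ✓; others ✗
Consistent faults: {G8 stuck-at-0, G9 stuck-at-0, G10 stuck-at-1} — 3 in all.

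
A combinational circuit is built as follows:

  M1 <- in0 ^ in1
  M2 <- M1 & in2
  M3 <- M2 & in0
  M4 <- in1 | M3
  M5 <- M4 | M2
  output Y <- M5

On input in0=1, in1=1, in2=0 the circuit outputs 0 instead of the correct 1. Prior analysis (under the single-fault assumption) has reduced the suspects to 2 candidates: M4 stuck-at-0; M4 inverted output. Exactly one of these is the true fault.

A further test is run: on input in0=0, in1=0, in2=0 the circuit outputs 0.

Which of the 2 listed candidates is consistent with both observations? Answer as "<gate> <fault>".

Evaluate each candidate on input in0=0, in1=0, in2=0:
  M4 stuck-at-0: M1=0, M2=0, M3=0, M4=0 [stuck-at-0], M5=0 → 0 — matches
  M4 inverted output: M1=0, M2=0, M3=0, M4=1 [inverted output], M5=1 → 1 — eliminated
Only M4 stuck-at-0 reproduces the observed 0.

M4 stuck-at-0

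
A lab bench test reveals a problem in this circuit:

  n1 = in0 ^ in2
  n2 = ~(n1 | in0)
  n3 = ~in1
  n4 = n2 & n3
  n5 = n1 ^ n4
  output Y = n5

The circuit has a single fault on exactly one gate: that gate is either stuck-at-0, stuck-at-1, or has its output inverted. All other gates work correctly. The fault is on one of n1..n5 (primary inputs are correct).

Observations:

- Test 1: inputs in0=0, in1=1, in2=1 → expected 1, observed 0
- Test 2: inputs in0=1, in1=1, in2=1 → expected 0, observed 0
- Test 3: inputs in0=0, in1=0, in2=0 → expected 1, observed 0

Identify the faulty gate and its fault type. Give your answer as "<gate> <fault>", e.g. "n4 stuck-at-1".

n5 stuck-at-0

Fault-free values for test 1 (in0=0, in1=1, in2=1): n1=1, n2=0, n3=0, n4=0, n5=1, giving Y=1. Observed 0.
Test 1: faults giving observed 0 are {n1 stuck-at-0, n1 inverted output, n4 stuck-at-1, n4 inverted output, n5 stuck-at-0, n5 inverted output}.
Test 2 (in0=1, in1=1, in2=1): fault-free n1=0, n2=0, n3=0, n4=0, n5=0 → 0; observed 0. Eliminates n1 inverted output, n4 stuck-at-1, n4 inverted output, n5 inverted output.
Test 3 (in0=0, in1=0, in2=0): fault-free n1=0, n2=1, n3=1, n4=1, n5=1 → 1; observed 0. Eliminates n1 stuck-at-0.
Only n5 stuck-at-0 is consistent with every test.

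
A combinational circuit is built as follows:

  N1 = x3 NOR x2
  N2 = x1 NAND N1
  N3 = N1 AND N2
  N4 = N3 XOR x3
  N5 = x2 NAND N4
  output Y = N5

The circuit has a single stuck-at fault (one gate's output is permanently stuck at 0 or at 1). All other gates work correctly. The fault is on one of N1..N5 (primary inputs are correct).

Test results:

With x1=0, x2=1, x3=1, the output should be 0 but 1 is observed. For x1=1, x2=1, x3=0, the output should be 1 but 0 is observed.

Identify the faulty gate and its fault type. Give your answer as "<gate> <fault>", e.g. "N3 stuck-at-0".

Fault-free values for test 1 (x1=0, x2=1, x3=1): N1=0, N2=1, N3=0, N4=1, N5=0, giving Y=0. Observed 1.
Test 1: faults giving observed 1 are {N1 stuck-at-1, N3 stuck-at-1, N4 stuck-at-0, N5 stuck-at-1}.
Test 2 (x1=1, x2=1, x3=0): fault-free N1=0, N2=1, N3=0, N4=0, N5=1 → 1; observed 0. Eliminates N1 stuck-at-1, N4 stuck-at-0, N5 stuck-at-1.
Only N3 stuck-at-1 is consistent with every test.

N3 stuck-at-1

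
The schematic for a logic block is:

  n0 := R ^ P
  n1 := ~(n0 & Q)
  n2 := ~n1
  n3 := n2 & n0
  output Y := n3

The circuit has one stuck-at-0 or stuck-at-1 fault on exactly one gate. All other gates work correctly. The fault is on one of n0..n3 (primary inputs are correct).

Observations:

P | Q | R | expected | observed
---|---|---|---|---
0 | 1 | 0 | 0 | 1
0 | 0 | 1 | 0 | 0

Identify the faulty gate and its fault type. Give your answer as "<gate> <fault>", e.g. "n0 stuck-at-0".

Fault-free values for test 1 (P=0, Q=1, R=0): n0=0, n1=1, n2=0, n3=0, giving Y=0. Observed 1.
Test 1: faults giving observed 1 are {n0 stuck-at-1, n3 stuck-at-1}.
Test 2 (P=0, Q=0, R=1): fault-free n0=1, n1=1, n2=0, n3=0 → 0; observed 0. Eliminates n3 stuck-at-1.
Only n0 stuck-at-1 is consistent with every test.

n0 stuck-at-1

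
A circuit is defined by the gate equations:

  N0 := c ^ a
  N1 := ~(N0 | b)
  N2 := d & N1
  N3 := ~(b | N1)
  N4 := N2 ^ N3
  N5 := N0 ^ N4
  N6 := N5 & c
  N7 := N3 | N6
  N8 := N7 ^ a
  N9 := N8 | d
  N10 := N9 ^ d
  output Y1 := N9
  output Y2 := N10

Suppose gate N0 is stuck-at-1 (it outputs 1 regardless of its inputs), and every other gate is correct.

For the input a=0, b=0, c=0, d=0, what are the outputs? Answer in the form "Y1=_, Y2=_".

Y1=1, Y2=1

Propagate with N0 forced: N0=1 [stuck-at-1], N1=0, N2=0, N3=1, N4=1, N5=0, N6=0, N7=1, N8=1, N9=1, N10=1.
So the outputs are Y1=1, Y2=1. (Without the fault they would be Y1=0, Y2=0.)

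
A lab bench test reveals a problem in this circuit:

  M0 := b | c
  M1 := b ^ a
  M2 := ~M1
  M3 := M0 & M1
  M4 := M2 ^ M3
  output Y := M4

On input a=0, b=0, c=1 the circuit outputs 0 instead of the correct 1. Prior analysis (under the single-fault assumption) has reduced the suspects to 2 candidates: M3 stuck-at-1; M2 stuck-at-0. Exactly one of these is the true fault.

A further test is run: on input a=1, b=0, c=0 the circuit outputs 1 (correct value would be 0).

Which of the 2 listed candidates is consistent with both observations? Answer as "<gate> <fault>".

Evaluate each candidate on input a=1, b=0, c=0:
  M3 stuck-at-1: M0=0, M1=1, M2=0, M3=1 [stuck-at-1], M4=1 → 1 — matches
  M2 stuck-at-0: M0=0, M1=1, M2=0 [stuck-at-0], M3=0, M4=0 → 0 — eliminated
Only M3 stuck-at-1 reproduces the observed 1.

M3 stuck-at-1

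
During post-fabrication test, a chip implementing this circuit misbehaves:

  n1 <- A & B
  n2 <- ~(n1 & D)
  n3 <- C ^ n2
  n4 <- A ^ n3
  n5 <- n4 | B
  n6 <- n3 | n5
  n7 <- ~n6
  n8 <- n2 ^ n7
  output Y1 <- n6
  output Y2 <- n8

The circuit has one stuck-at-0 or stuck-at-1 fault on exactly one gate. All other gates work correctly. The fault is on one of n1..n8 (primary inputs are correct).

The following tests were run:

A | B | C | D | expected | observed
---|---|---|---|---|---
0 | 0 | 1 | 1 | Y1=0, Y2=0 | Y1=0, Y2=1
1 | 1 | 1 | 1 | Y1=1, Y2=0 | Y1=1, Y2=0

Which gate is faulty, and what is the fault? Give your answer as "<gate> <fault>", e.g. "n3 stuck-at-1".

n7 stuck-at-0

Fault-free values for test 1 (A=0, B=0, C=1, D=1): n1=0, n2=1, n3=0, n4=0, n5=0, n6=0, n7=1, n8=0, giving Y1=0, Y2=0. Observed Y1=0, Y2=1.
Test 1: faults giving observed Y1=0, Y2=1 are {n7 stuck-at-0, n8 stuck-at-1}.
Test 2 (A=1, B=1, C=1, D=1): fault-free n1=1, n2=0, n3=1, n4=0, n5=1, n6=1, n7=0, n8=0 → Y1=1, Y2=0; observed Y1=1, Y2=0. Eliminates n8 stuck-at-1.
Only n7 stuck-at-0 is consistent with every test.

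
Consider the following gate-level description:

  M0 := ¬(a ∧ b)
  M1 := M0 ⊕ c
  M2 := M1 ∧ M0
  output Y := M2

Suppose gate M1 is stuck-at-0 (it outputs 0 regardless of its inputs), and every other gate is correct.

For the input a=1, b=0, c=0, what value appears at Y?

0

Propagate with M1 forced: M0=1, M1=0 [stuck-at-0], M2=0.
So Y = 0. (Without the fault it would be 1.)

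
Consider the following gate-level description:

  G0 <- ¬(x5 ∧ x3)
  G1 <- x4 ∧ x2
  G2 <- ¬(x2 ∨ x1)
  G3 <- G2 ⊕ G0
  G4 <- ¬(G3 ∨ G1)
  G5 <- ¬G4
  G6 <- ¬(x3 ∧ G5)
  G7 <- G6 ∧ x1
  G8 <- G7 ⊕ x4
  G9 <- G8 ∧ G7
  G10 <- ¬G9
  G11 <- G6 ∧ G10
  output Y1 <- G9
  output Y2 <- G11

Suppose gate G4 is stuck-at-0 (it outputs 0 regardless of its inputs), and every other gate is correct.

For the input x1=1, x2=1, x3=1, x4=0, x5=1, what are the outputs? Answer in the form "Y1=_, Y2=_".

Y1=0, Y2=0

Propagate with G4 forced: G0=0, G1=0, G2=0, G3=0, G4=0 [stuck-at-0], G5=1, G6=0, G7=0, G8=0, G9=0, G10=1, G11=0.
So the outputs are Y1=0, Y2=0. (Without the fault they would be Y1=1, Y2=0.)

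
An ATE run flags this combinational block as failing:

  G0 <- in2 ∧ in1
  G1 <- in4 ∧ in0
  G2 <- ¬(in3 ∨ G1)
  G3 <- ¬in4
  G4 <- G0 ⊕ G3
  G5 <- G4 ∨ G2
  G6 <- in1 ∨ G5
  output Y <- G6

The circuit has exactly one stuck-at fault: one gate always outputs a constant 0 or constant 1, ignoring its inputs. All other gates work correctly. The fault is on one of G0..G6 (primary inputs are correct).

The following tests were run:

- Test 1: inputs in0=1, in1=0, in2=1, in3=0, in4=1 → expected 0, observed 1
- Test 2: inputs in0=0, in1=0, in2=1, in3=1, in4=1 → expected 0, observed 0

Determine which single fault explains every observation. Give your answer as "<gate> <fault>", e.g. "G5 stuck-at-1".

Fault-free values for test 1 (in0=1, in1=0, in2=1, in3=0, in4=1): G0=0, G1=1, G2=0, G3=0, G4=0, G5=0, G6=0, giving Y=0. Observed 1.
Test 1: faults giving observed 1 are {G0 stuck-at-1, G1 stuck-at-0, G2 stuck-at-1, G3 stuck-at-1, G4 stuck-at-1, G5 stuck-at-1, G6 stuck-at-1}.
Test 2 (in0=0, in1=0, in2=1, in3=1, in4=1): fault-free G0=0, G1=0, G2=0, G3=0, G4=0, G5=0, G6=0 → 0; observed 0. Eliminates G0 stuck-at-1, G2 stuck-at-1, G3 stuck-at-1, G4 stuck-at-1, G5 stuck-at-1, G6 stuck-at-1.
Only G1 stuck-at-0 is consistent with every test.

G1 stuck-at-0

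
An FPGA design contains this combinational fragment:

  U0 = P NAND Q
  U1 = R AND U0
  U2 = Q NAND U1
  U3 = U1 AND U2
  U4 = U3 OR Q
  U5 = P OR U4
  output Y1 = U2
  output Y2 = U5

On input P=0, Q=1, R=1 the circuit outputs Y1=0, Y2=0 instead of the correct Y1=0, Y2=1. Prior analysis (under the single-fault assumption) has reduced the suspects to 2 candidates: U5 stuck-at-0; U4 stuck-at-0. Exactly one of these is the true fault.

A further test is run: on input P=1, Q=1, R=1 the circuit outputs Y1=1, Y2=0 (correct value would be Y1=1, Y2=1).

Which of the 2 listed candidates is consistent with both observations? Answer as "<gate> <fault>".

U5 stuck-at-0

Evaluate each candidate on input P=1, Q=1, R=1:
  U5 stuck-at-0: U0=0, U1=0, U2=1, U3=0, U4=1, U5=0 [stuck-at-0] → Y1=1, Y2=0 — matches
  U4 stuck-at-0: U0=0, U1=0, U2=1, U3=0, U4=0 [stuck-at-0], U5=1 → Y1=1, Y2=1 — eliminated
Only U5 stuck-at-0 reproduces the observed Y1=1, Y2=0.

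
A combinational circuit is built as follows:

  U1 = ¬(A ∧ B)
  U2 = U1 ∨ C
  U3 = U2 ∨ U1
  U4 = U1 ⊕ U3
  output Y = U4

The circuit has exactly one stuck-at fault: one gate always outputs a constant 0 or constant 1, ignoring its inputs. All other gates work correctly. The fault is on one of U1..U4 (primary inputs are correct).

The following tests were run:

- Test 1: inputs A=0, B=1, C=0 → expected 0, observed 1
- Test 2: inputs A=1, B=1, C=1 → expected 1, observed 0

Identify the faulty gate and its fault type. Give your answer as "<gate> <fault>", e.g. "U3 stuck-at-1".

Fault-free values for test 1 (A=0, B=1, C=0): U1=1, U2=1, U3=1, U4=0, giving Y=0. Observed 1.
Test 1: faults giving observed 1 are {U3 stuck-at-0, U4 stuck-at-1}.
Test 2 (A=1, B=1, C=1): fault-free U1=0, U2=1, U3=1, U4=1 → 1; observed 0. Eliminates U4 stuck-at-1.
Only U3 stuck-at-0 is consistent with every test.

U3 stuck-at-0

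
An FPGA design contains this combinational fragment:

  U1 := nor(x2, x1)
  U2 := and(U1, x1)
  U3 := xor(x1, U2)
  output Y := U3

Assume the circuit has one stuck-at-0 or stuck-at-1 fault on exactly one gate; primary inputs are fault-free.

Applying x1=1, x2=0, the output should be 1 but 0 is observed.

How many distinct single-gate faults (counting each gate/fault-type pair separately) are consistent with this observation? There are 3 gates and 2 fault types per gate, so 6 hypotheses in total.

3

Fault-free: U1=0, U2=0, U3=1 → 1. Observed 0.
  U1 stuck-at-0: output 1 ✗
  U1 stuck-at-1: output 0 ✓
  U2 stuck-at-0: output 1 ✗
  U2 stuck-at-1: output 0 ✓
  U3 stuck-at-0: output 0 ✓
  U3 stuck-at-1: output 1 ✗
Consistent faults: {U1 stuck-at-1, U2 stuck-at-1, U3 stuck-at-0} — 3 in all.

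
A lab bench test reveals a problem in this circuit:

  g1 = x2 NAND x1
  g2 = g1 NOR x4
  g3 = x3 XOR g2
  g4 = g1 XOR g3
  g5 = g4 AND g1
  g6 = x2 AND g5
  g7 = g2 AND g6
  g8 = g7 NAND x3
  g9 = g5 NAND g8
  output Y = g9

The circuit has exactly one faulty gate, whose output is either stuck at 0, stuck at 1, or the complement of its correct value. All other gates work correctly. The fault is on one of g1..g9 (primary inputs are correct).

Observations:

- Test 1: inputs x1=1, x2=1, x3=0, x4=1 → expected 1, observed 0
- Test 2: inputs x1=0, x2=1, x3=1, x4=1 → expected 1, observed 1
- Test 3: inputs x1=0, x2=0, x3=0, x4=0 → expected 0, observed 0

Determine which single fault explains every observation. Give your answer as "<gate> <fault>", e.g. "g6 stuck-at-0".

Fault-free values for test 1 (x1=1, x2=1, x3=0, x4=1): g1=0, g2=0, g3=0, g4=0, g5=0, g6=0, g7=0, g8=1, g9=1, giving Y=1. Observed 0.
Test 1: faults giving observed 0 are {g1 stuck-at-1, g1 inverted output, g5 stuck-at-1, g5 inverted output, g9 stuck-at-0, g9 inverted output}.
Test 2 (x1=0, x2=1, x3=1, x4=1): fault-free g1=1, g2=0, g3=1, g4=0, g5=0, g6=0, g7=0, g8=1, g9=1 → 1; observed 1. Eliminates g5 stuck-at-1, g5 inverted output, g9 stuck-at-0, g9 inverted output.
Test 3 (x1=0, x2=0, x3=0, x4=0): fault-free g1=1, g2=0, g3=0, g4=1, g5=1, g6=0, g7=0, g8=1, g9=0 → 0; observed 0. Eliminates g1 inverted output.
Only g1 stuck-at-1 is consistent with every test.

g1 stuck-at-1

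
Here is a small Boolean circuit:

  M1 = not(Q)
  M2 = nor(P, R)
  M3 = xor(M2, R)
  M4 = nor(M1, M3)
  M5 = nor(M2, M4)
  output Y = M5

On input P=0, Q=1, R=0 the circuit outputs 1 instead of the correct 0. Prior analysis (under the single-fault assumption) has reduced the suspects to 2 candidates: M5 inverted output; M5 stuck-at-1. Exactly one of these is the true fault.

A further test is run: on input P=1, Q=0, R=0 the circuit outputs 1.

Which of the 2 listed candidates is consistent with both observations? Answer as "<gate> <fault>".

Evaluate each candidate on input P=1, Q=0, R=0:
  M5 inverted output: M1=1, M2=0, M3=0, M4=0, M5=0 [inverted output] → 0 — eliminated
  M5 stuck-at-1: M1=1, M2=0, M3=0, M4=0, M5=1 [stuck-at-1] → 1 — matches
Only M5 stuck-at-1 reproduces the observed 1.

M5 stuck-at-1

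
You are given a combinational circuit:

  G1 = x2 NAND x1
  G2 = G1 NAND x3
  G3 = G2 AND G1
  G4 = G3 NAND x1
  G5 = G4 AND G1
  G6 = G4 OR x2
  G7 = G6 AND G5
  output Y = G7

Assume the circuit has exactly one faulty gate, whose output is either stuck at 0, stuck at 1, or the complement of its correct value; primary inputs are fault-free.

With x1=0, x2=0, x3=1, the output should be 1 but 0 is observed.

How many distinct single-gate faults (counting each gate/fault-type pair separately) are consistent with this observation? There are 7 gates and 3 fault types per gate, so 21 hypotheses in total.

10

Fault-free: G1=1, G2=0, G3=0, G4=1, G5=1, G6=1, G7=1 → 1. Observed 0.
  G1: stuck-at-0, inverted output ✓; others ✗
  G2: none of the 3 fault types match ✗
  G3: none of the 3 fault types match ✗
  G4: stuck-at-0, inverted output ✓; others ✗
  G5: stuck-at-0, inverted output ✓; others ✗
  G6: stuck-at-0, inverted output ✓; others ✗
  G7: stuck-at-0, inverted output ✓; others ✗
Consistent faults: {G1 stuck-at-0, G1 inverted output, G4 stuck-at-0, G4 inverted output, G5 stuck-at-0, G5 inverted output, G6 stuck-at-0, G6 inverted output, G7 stuck-at-0, G7 inverted output} — 10 in all.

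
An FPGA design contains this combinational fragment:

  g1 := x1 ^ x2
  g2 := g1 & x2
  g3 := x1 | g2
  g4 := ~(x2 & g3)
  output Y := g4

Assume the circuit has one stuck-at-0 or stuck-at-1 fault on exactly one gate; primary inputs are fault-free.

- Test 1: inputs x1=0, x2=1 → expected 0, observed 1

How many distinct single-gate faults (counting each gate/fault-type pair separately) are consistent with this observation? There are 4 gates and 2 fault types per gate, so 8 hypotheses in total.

4

Fault-free: g1=1, g2=1, g3=1, g4=0 → 0. Observed 1.
  g1 stuck-at-0: output 1 ✓
  g1 stuck-at-1: output 0 ✗
  g2 stuck-at-0: output 1 ✓
  g2 stuck-at-1: output 0 ✗
  g3 stuck-at-0: output 1 ✓
  g3 stuck-at-1: output 0 ✗
  g4 stuck-at-0: output 0 ✗
  g4 stuck-at-1: output 1 ✓
Consistent faults: {g1 stuck-at-0, g2 stuck-at-0, g3 stuck-at-0, g4 stuck-at-1} — 4 in all.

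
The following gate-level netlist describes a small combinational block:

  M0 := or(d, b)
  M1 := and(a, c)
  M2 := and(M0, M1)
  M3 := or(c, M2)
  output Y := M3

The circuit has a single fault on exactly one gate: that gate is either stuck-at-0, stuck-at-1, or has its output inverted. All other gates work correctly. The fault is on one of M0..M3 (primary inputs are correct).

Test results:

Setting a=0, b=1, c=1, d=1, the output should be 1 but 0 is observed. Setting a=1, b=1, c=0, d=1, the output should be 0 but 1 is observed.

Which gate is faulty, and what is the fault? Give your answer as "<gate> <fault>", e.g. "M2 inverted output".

Fault-free values for test 1 (a=0, b=1, c=1, d=1): M0=1, M1=0, M2=0, M3=1, giving Y=1. Observed 0.
Test 1: faults giving observed 0 are {M3 stuck-at-0, M3 inverted output}.
Test 2 (a=1, b=1, c=0, d=1): fault-free M0=1, M1=0, M2=0, M3=0 → 0; observed 1. Eliminates M3 stuck-at-0.
Only M3 inverted output is consistent with every test.

M3 inverted output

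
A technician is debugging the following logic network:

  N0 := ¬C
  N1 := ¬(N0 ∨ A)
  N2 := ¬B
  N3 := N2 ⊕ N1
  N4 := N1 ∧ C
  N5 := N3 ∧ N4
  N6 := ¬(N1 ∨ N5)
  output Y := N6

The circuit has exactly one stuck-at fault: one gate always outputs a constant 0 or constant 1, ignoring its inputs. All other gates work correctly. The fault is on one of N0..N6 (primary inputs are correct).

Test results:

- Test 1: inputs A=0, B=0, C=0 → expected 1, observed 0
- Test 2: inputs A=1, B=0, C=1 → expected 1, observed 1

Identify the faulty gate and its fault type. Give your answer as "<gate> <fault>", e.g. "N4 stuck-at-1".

Fault-free values for test 1 (A=0, B=0, C=0): N0=1, N1=0, N2=1, N3=1, N4=0, N5=0, N6=1, giving Y=1. Observed 0.
Test 1: faults giving observed 0 are {N0 stuck-at-0, N1 stuck-at-1, N4 stuck-at-1, N5 stuck-at-1, N6 stuck-at-0}.
Test 2 (A=1, B=0, C=1): fault-free N0=0, N1=0, N2=1, N3=1, N4=0, N5=0, N6=1 → 1; observed 1. Eliminates N1 stuck-at-1, N4 stuck-at-1, N5 stuck-at-1, N6 stuck-at-0.
Only N0 stuck-at-0 is consistent with every test.

N0 stuck-at-0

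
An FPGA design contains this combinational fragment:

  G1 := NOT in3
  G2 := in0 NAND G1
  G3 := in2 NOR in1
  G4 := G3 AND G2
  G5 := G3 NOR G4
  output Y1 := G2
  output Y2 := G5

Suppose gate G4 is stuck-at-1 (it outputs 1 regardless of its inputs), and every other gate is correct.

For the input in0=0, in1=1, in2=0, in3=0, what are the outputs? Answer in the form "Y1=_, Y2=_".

Y1=1, Y2=0

Propagate with G4 forced: G1=1, G2=1, G3=0, G4=1 [stuck-at-1], G5=0.
So the outputs are Y1=1, Y2=0. (Without the fault they would be Y1=1, Y2=1.)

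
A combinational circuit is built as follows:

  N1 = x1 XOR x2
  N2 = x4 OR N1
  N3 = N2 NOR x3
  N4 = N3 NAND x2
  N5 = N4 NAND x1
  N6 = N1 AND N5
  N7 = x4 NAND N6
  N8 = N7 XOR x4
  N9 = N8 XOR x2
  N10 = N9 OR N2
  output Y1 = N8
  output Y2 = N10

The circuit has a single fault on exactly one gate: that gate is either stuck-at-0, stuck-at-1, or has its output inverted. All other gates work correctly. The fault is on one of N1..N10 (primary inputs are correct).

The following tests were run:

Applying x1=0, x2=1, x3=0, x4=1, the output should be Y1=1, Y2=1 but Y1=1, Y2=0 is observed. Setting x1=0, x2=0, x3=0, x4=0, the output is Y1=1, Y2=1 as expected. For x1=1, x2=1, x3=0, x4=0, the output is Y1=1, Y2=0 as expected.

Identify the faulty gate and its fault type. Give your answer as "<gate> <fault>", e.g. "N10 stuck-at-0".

N2 stuck-at-0

Fault-free values for test 1 (x1=0, x2=1, x3=0, x4=1): N1=1, N2=1, N3=0, N4=1, N5=1, N6=1, N7=0, N8=1, N9=0, N10=1, giving Y1=1, Y2=1. Observed Y1=1, Y2=0.
Test 1: faults giving observed Y1=1, Y2=0 are {N2 stuck-at-0, N2 inverted output, N10 stuck-at-0, N10 inverted output}.
Test 2 (x1=0, x2=0, x3=0, x4=0): fault-free N1=0, N2=0, N3=1, N4=1, N5=1, N6=0, N7=1, N8=1, N9=1, N10=1 → Y1=1, Y2=1; observed Y1=1, Y2=1. Eliminates N10 stuck-at-0, N10 inverted output.
Test 3 (x1=1, x2=1, x3=0, x4=0): fault-free N1=0, N2=0, N3=1, N4=0, N5=1, N6=0, N7=1, N8=1, N9=0, N10=0 → Y1=1, Y2=0; observed Y1=1, Y2=0. Eliminates N2 inverted output.
Only N2 stuck-at-0 is consistent with every test.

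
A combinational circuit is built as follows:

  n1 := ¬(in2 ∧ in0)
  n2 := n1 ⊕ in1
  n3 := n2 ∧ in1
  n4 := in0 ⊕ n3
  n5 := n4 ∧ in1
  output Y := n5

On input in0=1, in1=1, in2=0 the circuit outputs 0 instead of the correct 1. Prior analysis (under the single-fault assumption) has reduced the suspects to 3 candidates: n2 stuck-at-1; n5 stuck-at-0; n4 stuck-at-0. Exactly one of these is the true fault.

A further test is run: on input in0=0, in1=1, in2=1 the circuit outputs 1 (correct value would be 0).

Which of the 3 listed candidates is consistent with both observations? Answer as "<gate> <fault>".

n2 stuck-at-1

Evaluate each candidate on input in0=0, in1=1, in2=1:
  n2 stuck-at-1: n1=1, n2=1 [stuck-at-1], n3=1, n4=1, n5=1 → 1 — matches
  n5 stuck-at-0: n1=1, n2=0, n3=0, n4=0, n5=0 [stuck-at-0] → 0 — eliminated
  n4 stuck-at-0: n1=1, n2=0, n3=0, n4=0 [stuck-at-0], n5=0 → 0 — eliminated
Only n2 stuck-at-1 reproduces the observed 1.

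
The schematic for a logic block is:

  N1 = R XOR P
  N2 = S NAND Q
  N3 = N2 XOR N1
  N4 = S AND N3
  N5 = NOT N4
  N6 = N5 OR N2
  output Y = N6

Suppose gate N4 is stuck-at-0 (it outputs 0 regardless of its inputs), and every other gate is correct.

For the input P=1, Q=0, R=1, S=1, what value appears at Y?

1

Propagate with N4 forced: N1=0, N2=1, N3=1, N4=0 [stuck-at-0], N5=1, N6=1.
So Y = 1. (Same as the fault-free value — the fault is masked on this input.)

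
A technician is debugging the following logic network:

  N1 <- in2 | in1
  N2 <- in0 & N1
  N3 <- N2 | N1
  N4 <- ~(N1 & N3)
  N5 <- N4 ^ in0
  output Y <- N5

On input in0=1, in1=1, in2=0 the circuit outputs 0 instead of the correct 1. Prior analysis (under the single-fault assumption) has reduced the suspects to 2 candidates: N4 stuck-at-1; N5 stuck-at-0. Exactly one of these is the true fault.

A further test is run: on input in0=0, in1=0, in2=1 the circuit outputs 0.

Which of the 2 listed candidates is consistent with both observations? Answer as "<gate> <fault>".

Evaluate each candidate on input in0=0, in1=0, in2=1:
  N4 stuck-at-1: N1=1, N2=0, N3=1, N4=1 [stuck-at-1], N5=1 → 1 — eliminated
  N5 stuck-at-0: N1=1, N2=0, N3=1, N4=0, N5=0 [stuck-at-0] → 0 — matches
Only N5 stuck-at-0 reproduces the observed 0.

N5 stuck-at-0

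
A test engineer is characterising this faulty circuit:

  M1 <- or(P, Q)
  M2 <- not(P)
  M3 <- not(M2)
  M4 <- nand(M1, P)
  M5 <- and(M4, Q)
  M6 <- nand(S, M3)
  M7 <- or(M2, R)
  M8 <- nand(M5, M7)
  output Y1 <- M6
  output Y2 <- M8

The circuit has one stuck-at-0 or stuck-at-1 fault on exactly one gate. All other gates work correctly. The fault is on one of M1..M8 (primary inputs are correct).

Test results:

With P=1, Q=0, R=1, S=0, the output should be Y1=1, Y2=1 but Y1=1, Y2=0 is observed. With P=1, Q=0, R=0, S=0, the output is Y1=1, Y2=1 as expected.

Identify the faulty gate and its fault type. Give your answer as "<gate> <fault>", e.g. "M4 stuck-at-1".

M5 stuck-at-1

Fault-free values for test 1 (P=1, Q=0, R=1, S=0): M1=1, M2=0, M3=1, M4=0, M5=0, M6=1, M7=1, M8=1, giving Y1=1, Y2=1. Observed Y1=1, Y2=0.
Test 1: faults giving observed Y1=1, Y2=0 are {M5 stuck-at-1, M8 stuck-at-0}.
Test 2 (P=1, Q=0, R=0, S=0): fault-free M1=1, M2=0, M3=1, M4=0, M5=0, M6=1, M7=0, M8=1 → Y1=1, Y2=1; observed Y1=1, Y2=1. Eliminates M8 stuck-at-0.
Only M5 stuck-at-1 is consistent with every test.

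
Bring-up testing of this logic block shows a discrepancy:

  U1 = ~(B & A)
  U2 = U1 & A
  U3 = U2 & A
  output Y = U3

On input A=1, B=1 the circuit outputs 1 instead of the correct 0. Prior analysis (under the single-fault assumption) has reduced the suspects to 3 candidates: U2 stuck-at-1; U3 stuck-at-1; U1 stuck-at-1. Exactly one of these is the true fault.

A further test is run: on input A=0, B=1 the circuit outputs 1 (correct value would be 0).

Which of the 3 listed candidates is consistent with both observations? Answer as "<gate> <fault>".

Evaluate each candidate on input A=0, B=1:
  U2 stuck-at-1: U1=1, U2=1 [stuck-at-1], U3=0 → 0 — eliminated
  U3 stuck-at-1: U1=1, U2=0, U3=1 [stuck-at-1] → 1 — matches
  U1 stuck-at-1: U1=1 [stuck-at-1], U2=0, U3=0 → 0 — eliminated
Only U3 stuck-at-1 reproduces the observed 1.

U3 stuck-at-1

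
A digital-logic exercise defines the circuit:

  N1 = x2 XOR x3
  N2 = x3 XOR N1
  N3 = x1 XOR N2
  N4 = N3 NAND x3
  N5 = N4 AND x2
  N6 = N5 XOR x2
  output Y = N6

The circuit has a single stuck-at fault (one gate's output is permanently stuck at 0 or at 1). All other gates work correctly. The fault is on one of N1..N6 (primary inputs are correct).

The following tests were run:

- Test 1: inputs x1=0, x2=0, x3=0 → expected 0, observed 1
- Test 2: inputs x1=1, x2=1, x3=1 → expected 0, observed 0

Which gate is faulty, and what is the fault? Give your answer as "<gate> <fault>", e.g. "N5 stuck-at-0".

Fault-free values for test 1 (x1=0, x2=0, x3=0): N1=0, N2=0, N3=0, N4=1, N5=0, N6=0, giving Y=0. Observed 1.
Test 1: faults giving observed 1 are {N5 stuck-at-1, N6 stuck-at-1}.
Test 2 (x1=1, x2=1, x3=1): fault-free N1=0, N2=1, N3=0, N4=1, N5=1, N6=0 → 0; observed 0. Eliminates N6 stuck-at-1.
Only N5 stuck-at-1 is consistent with every test.

N5 stuck-at-1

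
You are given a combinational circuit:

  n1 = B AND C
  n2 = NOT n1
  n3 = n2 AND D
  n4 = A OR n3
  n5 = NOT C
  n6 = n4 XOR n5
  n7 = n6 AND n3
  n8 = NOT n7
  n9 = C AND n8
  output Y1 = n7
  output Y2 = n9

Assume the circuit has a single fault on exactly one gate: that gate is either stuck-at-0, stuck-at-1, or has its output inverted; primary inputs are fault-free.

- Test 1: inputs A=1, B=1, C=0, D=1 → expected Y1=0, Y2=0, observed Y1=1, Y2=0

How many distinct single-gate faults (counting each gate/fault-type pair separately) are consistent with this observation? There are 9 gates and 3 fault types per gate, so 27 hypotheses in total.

8

Fault-free: n1=0, n2=1, n3=1, n4=1, n5=1, n6=0, n7=0, n8=1, n9=0 → Y1=0, Y2=0. Observed Y1=1, Y2=0.
  n1: none of the 3 fault types match ✗
  n2: none of the 3 fault types match ✗
  n3: none of the 3 fault types match ✗
  n4: stuck-at-0, inverted output ✓; others ✗
  n5: stuck-at-0, inverted output ✓; others ✗
  n6: stuck-at-1, inverted output ✓; others ✗
  n7: stuck-at-1, inverted output ✓; others ✗
  n8: none of the 3 fault types match ✗
  n9: none of the 3 fault types match ✗
Consistent faults: {n4 stuck-at-0, n4 inverted output, n5 stuck-at-0, n5 inverted output, n6 stuck-at-1, n6 inverted output, n7 stuck-at-1, n7 inverted output} — 8 in all.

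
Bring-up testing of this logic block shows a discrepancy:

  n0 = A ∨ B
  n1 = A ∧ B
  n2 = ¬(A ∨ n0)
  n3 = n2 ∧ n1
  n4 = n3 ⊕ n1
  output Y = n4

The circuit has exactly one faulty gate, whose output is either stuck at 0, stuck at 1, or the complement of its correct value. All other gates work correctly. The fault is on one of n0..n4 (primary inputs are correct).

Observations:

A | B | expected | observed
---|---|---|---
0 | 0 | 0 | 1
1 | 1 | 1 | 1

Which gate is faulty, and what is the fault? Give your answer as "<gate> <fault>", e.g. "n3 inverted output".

Fault-free values for test 1 (A=0, B=0): n0=0, n1=0, n2=1, n3=0, n4=0, giving Y=0. Observed 1.
Test 1: faults giving observed 1 are {n3 stuck-at-1, n3 inverted output, n4 stuck-at-1, n4 inverted output}.
Test 2 (A=1, B=1): fault-free n0=1, n1=1, n2=0, n3=0, n4=1 → 1; observed 1. Eliminates n3 stuck-at-1, n3 inverted output, n4 inverted output.
Only n4 stuck-at-1 is consistent with every test.

n4 stuck-at-1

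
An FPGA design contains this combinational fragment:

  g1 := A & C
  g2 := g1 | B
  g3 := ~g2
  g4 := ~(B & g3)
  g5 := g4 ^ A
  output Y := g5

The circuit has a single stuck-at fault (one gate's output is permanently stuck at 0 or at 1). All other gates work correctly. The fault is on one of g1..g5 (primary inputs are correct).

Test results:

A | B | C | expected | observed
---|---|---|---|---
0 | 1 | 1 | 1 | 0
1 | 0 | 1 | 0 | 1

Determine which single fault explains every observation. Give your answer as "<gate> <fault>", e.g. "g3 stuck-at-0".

Fault-free values for test 1 (A=0, B=1, C=1): g1=0, g2=1, g3=0, g4=1, g5=1, giving Y=1. Observed 0.
Test 1: faults giving observed 0 are {g2 stuck-at-0, g3 stuck-at-1, g4 stuck-at-0, g5 stuck-at-0}.
Test 2 (A=1, B=0, C=1): fault-free g1=1, g2=1, g3=0, g4=1, g5=0 → 0; observed 1. Eliminates g2 stuck-at-0, g3 stuck-at-1, g5 stuck-at-0.
Only g4 stuck-at-0 is consistent with every test.

g4 stuck-at-0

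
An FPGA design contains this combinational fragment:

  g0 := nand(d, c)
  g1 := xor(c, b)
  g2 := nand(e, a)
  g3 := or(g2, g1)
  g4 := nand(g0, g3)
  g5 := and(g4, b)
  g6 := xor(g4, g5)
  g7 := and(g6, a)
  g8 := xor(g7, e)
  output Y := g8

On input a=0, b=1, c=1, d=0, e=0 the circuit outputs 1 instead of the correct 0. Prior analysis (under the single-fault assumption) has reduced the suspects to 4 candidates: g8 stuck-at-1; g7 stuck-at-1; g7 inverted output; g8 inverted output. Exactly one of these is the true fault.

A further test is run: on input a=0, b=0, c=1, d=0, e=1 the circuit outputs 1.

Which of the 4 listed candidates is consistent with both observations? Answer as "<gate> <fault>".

g8 stuck-at-1

Evaluate each candidate on input a=0, b=0, c=1, d=0, e=1:
  g8 stuck-at-1: g0=1, g1=1, g2=1, g3=1, g4=0, g5=0, g6=0, g7=0, g8=1 [stuck-at-1] → 1 — matches
  g7 stuck-at-1: g0=1, g1=1, g2=1, g3=1, g4=0, g5=0, g6=0, g7=1 [stuck-at-1], g8=0 → 0 — eliminated
  g7 inverted output: g0=1, g1=1, g2=1, g3=1, g4=0, g5=0, g6=0, g7=1 [inverted output], g8=0 → 0 — eliminated
  g8 inverted output: g0=1, g1=1, g2=1, g3=1, g4=0, g5=0, g6=0, g7=0, g8=0 [inverted output] → 0 — eliminated
Only g8 stuck-at-1 reproduces the observed 1.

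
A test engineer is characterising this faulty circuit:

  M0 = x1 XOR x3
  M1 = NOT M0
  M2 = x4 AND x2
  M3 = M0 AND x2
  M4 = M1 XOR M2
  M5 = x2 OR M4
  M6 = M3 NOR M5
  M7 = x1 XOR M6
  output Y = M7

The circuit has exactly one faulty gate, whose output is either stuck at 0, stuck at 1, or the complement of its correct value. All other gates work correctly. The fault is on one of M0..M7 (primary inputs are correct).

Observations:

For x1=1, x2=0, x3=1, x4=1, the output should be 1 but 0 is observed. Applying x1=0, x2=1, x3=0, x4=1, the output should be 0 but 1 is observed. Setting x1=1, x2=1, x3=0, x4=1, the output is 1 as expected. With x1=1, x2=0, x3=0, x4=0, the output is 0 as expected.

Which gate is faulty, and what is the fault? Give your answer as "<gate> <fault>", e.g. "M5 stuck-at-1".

Fault-free values for test 1 (x1=1, x2=0, x3=1, x4=1): M0=0, M1=1, M2=0, M3=0, M4=1, M5=1, M6=0, M7=1, giving Y=1. Observed 0.
Test 1: faults giving observed 0 are {M0 stuck-at-1, M0 inverted output, M1 stuck-at-0, M1 inverted output, M2 stuck-at-1, M2 inverted output, M4 stuck-at-0, M4 inverted output, M5 stuck-at-0, M5 inverted output, M6 stuck-at-1, M6 inverted output, M7 stuck-at-0, M7 inverted output}.
Test 2 (x1=0, x2=1, x3=0, x4=1): fault-free M0=0, M1=1, M2=1, M3=0, M4=0, M5=1, M6=0, M7=0 → 0; observed 1. Eliminates M0 stuck-at-1, M0 inverted output, M1 stuck-at-0, M1 inverted output, M2 stuck-at-1, M2 inverted output, M4 stuck-at-0, M4 inverted output, M7 stuck-at-0.
Test 3 (x1=1, x2=1, x3=0, x4=1): fault-free M0=1, M1=0, M2=1, M3=1, M4=1, M5=1, M6=0, M7=1 → 1; observed 1. Eliminates M6 stuck-at-1, M6 inverted output, M7 inverted output.
Test 4 (x1=1, x2=0, x3=0, x4=0): fault-free M0=1, M1=0, M2=0, M3=0, M4=0, M5=0, M6=1, M7=0 → 0; observed 0. Eliminates M5 inverted output.
Only M5 stuck-at-0 is consistent with every test.

M5 stuck-at-0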